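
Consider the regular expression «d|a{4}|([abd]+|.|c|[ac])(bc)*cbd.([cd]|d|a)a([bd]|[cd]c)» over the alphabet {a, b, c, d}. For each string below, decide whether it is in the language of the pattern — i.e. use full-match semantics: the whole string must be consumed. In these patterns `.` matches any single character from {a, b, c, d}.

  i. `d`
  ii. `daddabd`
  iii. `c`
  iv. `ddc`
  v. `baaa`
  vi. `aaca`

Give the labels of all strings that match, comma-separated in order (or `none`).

i → match
ii → no match
iii → no match
iv → no match
v → no match
vi → no match

i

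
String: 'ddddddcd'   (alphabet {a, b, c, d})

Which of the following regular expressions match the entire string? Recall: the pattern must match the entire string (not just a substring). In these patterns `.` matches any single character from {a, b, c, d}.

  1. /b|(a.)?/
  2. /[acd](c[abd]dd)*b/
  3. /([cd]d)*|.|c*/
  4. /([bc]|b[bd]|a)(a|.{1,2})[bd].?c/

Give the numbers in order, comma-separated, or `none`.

1 → no match
2 → no match — must end with 'b'
3 → match
4 → no match — must end with 'c'

3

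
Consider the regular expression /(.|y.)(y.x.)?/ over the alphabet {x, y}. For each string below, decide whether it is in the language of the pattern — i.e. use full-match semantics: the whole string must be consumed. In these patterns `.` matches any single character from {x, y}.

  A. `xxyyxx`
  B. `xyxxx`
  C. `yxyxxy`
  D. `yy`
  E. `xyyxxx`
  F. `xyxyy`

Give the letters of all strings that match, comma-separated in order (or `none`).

B, C, D

A → no match
B → match
C → match
D → match
E → no match
F → no match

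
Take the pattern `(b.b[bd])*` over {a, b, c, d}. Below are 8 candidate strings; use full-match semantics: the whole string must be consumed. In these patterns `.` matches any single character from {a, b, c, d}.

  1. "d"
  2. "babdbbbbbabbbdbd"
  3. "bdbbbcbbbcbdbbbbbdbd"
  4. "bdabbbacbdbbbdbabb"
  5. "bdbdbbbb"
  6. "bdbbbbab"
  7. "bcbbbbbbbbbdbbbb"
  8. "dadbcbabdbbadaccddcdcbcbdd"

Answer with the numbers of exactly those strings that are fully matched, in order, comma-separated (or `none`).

1. "d" → no match
2 → match
3 → match
4 → no match
5. "bdbdbbbb" → match
6. "bdbbbbab" → no match
7 → match
8 → no match

2, 3, 5, 7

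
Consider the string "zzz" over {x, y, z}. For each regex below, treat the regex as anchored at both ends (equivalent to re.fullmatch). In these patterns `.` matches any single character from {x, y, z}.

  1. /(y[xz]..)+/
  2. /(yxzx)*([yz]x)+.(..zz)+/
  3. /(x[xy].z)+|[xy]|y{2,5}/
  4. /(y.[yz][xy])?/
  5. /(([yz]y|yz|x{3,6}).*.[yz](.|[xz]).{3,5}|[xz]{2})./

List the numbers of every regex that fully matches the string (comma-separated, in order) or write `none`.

5

1 → no match — must start with "y"
2 → no match
3 → no match
4 → no match
5 → match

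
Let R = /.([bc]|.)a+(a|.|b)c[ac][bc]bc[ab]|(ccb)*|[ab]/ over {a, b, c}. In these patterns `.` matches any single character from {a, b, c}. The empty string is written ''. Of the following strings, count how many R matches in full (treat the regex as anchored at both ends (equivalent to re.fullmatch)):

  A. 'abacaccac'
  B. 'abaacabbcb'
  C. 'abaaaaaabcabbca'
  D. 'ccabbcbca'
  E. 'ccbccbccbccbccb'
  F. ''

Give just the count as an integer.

A → no match
B → match
C → match
D → no match
E → match
F → match
Total matched: 4

4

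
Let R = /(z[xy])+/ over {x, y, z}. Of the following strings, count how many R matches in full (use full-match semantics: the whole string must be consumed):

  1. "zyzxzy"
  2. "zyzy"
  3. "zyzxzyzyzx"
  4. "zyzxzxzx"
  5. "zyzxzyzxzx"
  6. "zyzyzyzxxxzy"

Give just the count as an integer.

5

1. "zyzxzy" → match
2. "zyzy" → match
3. "zyzxzyzyzx" → match
4. "zyzxzxzx" → match
5. "zyzxzyzxzx" → match
6. "zyzyzyzxxxzy" → no match
Total matched: 5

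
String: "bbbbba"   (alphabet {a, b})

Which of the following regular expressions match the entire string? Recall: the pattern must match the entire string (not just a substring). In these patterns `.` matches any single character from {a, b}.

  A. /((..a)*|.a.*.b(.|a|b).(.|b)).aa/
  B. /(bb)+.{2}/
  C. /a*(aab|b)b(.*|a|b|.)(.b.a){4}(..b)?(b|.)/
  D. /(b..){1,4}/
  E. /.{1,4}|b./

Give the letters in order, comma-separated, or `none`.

B, D

A → no match — must end with "aa"
B → match
C → no match
D → match
E → no match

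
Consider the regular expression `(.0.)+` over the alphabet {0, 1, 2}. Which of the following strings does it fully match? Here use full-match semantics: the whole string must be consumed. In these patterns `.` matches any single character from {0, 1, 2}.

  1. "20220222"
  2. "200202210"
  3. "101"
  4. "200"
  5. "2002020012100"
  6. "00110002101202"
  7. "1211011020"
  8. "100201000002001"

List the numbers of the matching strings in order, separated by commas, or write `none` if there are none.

1 → no match
2 → no match
3 → match
4 → match
5 → no match
6 → no match
7 → no match
8 → match

3, 4, 8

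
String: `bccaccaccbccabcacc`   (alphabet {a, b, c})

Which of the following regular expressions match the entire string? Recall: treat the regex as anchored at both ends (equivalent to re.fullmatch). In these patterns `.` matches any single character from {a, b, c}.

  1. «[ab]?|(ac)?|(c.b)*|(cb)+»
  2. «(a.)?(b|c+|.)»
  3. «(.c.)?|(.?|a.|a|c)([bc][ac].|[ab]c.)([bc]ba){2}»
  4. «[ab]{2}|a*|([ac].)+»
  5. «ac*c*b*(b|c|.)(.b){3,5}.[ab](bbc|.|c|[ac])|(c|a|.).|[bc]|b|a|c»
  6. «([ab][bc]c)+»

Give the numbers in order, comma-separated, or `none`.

6

1 → no match
2 → no match
3 → no match
4 → no match
5 → no match
6 → match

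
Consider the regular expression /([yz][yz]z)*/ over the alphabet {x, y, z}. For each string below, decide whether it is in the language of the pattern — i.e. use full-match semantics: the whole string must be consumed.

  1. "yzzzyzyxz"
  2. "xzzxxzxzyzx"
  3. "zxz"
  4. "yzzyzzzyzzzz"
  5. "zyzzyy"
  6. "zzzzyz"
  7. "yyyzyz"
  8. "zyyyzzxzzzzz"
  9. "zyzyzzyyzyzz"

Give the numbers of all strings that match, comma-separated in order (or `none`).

4, 6, 9

1 → no match
2 → no match
3 → no match
4 → match
5 → no match
6 → match
7 → no match
8 → no match
9 → match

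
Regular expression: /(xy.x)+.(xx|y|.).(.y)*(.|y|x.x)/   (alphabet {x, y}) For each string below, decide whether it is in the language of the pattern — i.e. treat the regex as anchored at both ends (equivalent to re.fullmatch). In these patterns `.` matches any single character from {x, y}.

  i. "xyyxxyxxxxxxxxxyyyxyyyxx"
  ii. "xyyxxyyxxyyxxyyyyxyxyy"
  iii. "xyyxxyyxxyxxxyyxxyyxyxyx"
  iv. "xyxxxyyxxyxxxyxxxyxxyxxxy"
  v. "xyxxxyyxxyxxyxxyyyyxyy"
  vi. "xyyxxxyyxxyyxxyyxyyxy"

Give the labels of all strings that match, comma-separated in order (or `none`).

i → no match
ii → match
iii → match
iv → match
v → match
vi → no match

ii, iii, iv, v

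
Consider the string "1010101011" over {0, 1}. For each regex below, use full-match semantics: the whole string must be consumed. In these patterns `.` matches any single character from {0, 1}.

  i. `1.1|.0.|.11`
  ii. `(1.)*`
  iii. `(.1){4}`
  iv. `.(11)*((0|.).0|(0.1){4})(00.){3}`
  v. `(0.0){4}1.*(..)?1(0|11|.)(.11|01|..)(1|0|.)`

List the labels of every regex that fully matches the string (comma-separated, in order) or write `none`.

i → no match
ii → match
iii → no match
iv → no match
v → no match — must start with "0"

ii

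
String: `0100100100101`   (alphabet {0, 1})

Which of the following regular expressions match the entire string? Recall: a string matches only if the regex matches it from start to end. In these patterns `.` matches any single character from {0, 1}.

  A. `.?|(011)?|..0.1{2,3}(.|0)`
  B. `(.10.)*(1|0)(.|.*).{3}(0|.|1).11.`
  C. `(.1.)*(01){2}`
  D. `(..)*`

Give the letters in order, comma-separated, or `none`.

C

A → no match
B → no match
C → match
D → no match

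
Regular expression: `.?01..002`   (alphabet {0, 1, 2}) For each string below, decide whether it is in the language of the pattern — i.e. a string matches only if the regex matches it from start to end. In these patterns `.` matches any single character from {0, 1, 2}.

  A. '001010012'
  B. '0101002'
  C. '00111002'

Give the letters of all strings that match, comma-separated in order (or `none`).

A → no match — must end with '002'
B → match
C → match

B, C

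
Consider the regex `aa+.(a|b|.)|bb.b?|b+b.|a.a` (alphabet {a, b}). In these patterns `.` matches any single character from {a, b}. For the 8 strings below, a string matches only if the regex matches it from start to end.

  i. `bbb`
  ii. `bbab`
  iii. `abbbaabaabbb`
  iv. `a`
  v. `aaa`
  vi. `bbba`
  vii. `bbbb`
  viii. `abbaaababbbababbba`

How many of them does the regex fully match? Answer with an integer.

5

i. `bbb` → match
ii. `bbab` → match
iii. `abbbaabaabbb` → no match
iv. `a` → no match
v. `aaa` → match
vi. `bbba` → match
vii. `bbbb` → match
viii → no match
Total matched: 5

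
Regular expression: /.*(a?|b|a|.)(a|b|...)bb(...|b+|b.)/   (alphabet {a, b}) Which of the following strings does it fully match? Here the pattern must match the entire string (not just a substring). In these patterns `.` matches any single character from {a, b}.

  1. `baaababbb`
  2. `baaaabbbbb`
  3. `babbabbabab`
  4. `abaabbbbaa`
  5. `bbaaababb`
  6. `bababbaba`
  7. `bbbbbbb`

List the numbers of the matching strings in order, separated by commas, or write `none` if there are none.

1, 2, 4, 6, 7

1 → match
2 → match
3 → no match
4 → match
5 → no match
6 → match
7 → match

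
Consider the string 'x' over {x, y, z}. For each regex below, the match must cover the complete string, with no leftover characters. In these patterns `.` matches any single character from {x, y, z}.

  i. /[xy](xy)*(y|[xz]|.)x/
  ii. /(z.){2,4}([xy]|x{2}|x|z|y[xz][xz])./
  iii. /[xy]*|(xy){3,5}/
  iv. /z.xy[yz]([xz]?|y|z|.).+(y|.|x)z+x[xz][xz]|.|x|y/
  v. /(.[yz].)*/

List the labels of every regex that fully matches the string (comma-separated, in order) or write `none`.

iii, iv

i → no match
ii → no match — must start with 'z'
iii → match
iv → match
v → no match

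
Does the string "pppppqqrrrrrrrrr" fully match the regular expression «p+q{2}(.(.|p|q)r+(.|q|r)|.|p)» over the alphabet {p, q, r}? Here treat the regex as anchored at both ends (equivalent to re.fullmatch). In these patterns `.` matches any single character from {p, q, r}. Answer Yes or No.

Yes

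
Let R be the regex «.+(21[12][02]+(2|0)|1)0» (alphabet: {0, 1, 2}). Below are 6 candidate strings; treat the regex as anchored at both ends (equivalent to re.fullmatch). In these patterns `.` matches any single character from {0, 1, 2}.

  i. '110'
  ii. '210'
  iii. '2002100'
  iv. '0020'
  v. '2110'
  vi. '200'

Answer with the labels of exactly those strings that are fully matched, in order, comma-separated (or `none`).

i → match
ii → match
iii → no match
iv → no match
v → match
vi → no match

i, ii, v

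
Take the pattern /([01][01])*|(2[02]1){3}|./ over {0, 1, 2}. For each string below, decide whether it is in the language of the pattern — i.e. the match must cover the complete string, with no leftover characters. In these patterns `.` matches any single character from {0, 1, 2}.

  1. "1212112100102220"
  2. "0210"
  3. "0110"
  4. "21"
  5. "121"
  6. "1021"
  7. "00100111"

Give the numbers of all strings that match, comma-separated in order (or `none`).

3, 7

1 → no match
2 → no match
3 → match
4 → no match
5 → no match
6 → no match
7 → match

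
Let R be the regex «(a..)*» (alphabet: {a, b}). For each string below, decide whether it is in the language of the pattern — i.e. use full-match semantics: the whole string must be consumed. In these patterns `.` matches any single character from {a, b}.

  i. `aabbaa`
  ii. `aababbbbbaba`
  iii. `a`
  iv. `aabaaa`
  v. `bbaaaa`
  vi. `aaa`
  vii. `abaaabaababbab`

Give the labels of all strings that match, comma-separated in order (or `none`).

iv, vi

i → no match
ii → no match
iii → no match
iv → match
v → no match
vi → match
vii → no match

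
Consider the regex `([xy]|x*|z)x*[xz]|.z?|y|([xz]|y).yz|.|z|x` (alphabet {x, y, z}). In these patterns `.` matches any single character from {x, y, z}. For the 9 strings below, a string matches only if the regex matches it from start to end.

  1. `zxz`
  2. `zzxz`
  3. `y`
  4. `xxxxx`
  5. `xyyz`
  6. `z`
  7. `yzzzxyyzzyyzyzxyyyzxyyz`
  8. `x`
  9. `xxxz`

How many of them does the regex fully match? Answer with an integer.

7

1 → match
2 → no match
3 → match
4 → match
5 → match
6 → match
7 → no match
8 → match
9 → match
Total matched: 7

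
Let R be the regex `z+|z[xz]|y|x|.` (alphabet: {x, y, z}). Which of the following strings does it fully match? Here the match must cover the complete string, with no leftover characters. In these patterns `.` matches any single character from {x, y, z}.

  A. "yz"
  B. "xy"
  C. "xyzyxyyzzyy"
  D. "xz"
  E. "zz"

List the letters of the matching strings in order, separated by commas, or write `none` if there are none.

E

A → no match
B → no match
C → no match
D → no match
E → match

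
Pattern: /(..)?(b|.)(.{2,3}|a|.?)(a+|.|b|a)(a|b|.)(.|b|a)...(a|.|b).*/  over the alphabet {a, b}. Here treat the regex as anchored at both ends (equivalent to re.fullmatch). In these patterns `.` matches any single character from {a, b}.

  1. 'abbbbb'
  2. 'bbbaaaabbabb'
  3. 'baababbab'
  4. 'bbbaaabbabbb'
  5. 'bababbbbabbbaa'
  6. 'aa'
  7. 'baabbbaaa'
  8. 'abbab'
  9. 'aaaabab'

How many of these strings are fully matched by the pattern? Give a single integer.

1 → no match
2 → match
3 → match
4 → match
5 → match
6 → no match
7 → match
8 → no match
9 → no match
Total matched: 5

5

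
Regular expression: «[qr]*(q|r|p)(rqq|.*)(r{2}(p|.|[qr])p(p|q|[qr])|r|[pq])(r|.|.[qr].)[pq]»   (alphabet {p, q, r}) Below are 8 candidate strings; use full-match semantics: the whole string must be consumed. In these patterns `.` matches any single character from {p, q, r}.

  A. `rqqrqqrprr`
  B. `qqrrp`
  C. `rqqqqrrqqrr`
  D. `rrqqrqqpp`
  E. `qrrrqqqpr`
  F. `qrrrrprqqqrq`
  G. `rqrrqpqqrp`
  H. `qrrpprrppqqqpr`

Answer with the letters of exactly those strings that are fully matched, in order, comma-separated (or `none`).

A → no match
B → match
C → no match
D → match
E → no match
F → match
G → match
H → no match

B, D, F, G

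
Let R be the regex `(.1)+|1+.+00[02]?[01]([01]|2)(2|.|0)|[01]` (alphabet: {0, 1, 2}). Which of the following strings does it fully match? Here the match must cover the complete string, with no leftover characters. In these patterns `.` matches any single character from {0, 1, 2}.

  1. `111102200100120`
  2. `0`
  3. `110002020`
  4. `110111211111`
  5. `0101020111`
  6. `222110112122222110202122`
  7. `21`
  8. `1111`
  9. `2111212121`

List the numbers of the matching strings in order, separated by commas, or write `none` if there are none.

1, 2, 3, 4, 7, 8, 9

1 → match
2. `0` → match
3. `110002020` → match
4. `110111211111` → match
5. `0101020111` → no match
6 → no match
7. `21` → match
8. `1111` → match
9. `2111212121` → match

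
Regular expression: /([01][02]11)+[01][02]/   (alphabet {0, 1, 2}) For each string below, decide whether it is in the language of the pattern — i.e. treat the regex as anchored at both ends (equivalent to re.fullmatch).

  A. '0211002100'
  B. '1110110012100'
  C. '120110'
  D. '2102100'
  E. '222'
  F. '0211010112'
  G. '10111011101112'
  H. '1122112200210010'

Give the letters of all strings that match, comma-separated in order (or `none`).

G

A → no match
B → no match
C → no match
D → no match
E → no match
F → no match
G → match
H → no match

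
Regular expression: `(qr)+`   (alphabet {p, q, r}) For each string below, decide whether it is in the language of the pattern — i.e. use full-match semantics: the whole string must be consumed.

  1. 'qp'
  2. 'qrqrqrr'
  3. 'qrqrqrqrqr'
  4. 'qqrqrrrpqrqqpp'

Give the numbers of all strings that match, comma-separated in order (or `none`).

1 → no match — must start with 'qr'
2 → no match — must end with 'qr'
3 → match
4 → no match — must start with 'qr'

3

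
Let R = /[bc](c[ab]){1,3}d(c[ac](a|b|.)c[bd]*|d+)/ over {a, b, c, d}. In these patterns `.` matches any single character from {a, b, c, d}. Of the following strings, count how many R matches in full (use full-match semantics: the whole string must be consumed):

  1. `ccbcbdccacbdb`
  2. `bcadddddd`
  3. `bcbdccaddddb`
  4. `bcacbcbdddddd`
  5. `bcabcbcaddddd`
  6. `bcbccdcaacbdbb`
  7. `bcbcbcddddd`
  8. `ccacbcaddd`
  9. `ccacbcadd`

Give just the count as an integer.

5

1 → match
2 → match
3 → no match
4 → match
5 → no match
6 → no match
7 → no match
8 → match
9 → match
Total matched: 5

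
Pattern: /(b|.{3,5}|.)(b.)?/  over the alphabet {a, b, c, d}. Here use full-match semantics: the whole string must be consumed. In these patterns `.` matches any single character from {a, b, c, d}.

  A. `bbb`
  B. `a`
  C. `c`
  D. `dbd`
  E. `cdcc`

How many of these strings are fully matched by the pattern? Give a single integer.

A → match
B → match
C → match
D → match
E → match
Total matched: 5

5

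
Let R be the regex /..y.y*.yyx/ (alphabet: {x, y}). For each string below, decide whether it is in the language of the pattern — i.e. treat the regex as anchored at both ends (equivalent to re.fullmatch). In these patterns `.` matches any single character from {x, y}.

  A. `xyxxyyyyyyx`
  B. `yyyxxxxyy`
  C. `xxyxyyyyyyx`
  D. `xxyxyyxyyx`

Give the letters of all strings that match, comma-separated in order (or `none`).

C, D

A → no match
B → no match — must end with `yyx`
C → match
D → match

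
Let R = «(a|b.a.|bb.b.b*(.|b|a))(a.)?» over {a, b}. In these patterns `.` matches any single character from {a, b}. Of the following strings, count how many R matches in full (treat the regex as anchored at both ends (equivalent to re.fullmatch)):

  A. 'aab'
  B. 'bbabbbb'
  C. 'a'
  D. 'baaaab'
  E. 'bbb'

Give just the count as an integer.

A → match
B → match
C → match
D → match
E → no match
Total matched: 4

4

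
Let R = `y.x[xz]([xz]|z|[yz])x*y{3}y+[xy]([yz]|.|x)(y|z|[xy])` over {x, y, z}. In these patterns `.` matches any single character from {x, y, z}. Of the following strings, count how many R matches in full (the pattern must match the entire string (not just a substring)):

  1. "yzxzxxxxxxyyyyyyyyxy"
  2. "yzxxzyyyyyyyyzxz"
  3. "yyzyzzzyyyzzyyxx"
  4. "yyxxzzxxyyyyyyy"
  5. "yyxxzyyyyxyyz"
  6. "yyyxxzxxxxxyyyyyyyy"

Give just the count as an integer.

1 → match
2 → no match
3 → no match
4 → no match
5 → no match
6 → no match
Total matched: 1

1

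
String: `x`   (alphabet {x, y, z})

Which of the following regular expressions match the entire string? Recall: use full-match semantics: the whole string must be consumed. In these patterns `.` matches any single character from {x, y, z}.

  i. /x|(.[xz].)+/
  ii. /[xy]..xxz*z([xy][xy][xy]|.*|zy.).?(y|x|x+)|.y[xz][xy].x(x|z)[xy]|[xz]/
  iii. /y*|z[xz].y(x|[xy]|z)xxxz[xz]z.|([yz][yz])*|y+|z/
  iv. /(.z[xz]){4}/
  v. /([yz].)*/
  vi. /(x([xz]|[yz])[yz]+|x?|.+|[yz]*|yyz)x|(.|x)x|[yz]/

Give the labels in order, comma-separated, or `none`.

i, ii, vi

i → match
ii → match
iii → no match
iv → no match
v → no match
vi → match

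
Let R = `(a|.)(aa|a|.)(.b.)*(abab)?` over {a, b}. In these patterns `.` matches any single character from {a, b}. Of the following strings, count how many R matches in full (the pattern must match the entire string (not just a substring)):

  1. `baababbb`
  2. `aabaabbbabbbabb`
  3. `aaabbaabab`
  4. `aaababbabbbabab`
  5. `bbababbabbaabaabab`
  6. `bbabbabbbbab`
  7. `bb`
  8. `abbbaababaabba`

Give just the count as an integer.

5

1. `baababbb` → match
2 → no match
3. `aaabbaabab` → match
4 → match
5 → match
6. `bbabbabbbbab` → no match
7. `bb` → match
8 → no match
Total matched: 5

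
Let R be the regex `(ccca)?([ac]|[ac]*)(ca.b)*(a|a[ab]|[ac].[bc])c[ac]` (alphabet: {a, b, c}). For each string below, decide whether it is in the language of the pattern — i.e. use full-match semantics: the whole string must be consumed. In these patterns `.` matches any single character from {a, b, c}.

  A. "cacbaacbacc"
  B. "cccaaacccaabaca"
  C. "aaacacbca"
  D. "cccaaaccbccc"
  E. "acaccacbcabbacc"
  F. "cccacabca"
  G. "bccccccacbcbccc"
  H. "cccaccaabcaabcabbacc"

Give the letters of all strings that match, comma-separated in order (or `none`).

A → no match
B → match
C → match
D → match
E → match
F → match
G → no match
H → match

B, C, D, E, F, H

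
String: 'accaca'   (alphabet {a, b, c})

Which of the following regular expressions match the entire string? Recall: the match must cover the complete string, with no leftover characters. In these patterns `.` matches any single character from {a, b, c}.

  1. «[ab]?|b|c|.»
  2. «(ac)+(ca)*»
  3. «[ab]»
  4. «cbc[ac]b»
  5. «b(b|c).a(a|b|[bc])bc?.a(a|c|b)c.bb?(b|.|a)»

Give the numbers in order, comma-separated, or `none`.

1 → no match
2 → match
3 → no match
4 → no match — must start with 'cbc'
5 → no match — must start with 'b'

2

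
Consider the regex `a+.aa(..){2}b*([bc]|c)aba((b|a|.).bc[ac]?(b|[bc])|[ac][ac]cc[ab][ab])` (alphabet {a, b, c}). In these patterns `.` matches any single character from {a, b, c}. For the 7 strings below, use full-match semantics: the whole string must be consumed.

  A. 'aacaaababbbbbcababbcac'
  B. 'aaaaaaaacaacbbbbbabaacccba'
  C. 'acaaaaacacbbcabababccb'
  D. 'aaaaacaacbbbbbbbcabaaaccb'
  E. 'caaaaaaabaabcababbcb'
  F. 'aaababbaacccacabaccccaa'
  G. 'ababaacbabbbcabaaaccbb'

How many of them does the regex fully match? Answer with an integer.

1

A → no match
B → match
C → no match
D → no match
E → no match — must start with 'a'
F → no match
G → no match
Total matched: 1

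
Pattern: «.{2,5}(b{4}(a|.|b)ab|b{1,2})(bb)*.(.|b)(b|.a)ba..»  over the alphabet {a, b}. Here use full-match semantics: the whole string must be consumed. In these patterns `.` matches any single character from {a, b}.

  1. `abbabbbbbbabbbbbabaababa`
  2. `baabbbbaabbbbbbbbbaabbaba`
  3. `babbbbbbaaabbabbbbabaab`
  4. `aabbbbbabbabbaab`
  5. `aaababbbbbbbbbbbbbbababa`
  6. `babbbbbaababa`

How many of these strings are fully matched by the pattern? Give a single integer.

1 → match
2 → match
3 → no match
4 → match
5 → match
6 → match
Total matched: 5

5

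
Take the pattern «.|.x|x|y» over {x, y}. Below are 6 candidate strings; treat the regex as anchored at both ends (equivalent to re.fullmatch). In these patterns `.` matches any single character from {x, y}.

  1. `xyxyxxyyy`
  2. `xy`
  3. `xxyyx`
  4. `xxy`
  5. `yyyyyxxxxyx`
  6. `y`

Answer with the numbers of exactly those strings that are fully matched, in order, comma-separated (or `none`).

1. `xyxyxxyyy` → no match
2. `xy` → no match
3. `xxyyx` → no match
4. `xxy` → no match
5. `yyyyyxxxxyx` → no match
6. `y` → match

6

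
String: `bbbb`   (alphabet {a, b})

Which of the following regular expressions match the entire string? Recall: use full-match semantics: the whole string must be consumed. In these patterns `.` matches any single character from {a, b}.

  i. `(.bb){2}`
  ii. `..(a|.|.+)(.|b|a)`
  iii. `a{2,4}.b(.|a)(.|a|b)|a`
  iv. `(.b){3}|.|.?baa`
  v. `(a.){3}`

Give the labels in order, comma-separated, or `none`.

i → no match
ii → match
iii → no match — must start with `a`
iv → no match
v → no match — must start with `a`

ii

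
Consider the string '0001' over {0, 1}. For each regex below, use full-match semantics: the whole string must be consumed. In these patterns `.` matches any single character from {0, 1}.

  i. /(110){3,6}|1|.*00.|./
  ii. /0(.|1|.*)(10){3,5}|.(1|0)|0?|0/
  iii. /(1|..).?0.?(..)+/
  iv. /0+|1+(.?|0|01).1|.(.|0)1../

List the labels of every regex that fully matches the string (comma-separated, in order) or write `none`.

i → match
ii → no match
iii → no match
iv → no match

i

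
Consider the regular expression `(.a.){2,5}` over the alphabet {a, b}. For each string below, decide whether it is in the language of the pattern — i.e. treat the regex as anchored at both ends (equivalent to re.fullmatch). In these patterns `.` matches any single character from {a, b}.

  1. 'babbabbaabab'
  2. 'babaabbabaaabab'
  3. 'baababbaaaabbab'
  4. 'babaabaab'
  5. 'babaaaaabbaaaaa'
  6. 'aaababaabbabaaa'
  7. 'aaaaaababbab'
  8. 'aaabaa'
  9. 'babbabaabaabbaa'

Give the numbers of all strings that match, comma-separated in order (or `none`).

1. 'babbabbaabab' → match
2 → match
3 → match
4. 'babaabaab' → match
5 → match
6 → match
7. 'aaaaaababbab' → match
8. 'aaabaa' → match
9 → match

1, 2, 3, 4, 5, 6, 7, 8, 9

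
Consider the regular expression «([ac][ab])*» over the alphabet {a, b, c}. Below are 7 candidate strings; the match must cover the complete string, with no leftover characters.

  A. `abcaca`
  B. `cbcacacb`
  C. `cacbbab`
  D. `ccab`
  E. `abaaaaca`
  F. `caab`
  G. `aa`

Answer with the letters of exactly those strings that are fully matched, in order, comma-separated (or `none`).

A → match
B → match
C → no match
D → no match
E → match
F → match
G → match

A, B, E, F, G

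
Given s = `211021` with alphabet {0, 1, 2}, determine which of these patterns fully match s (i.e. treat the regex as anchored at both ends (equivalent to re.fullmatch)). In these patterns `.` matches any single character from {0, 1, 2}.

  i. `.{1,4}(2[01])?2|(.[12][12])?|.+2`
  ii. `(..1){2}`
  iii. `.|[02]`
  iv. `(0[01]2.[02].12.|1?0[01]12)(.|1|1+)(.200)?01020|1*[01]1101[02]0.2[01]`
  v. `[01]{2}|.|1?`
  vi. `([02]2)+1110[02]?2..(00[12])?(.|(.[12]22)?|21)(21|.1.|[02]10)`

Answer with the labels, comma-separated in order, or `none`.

ii

i → no match
ii → match
iii → no match
iv → no match
v → no match
vi → no match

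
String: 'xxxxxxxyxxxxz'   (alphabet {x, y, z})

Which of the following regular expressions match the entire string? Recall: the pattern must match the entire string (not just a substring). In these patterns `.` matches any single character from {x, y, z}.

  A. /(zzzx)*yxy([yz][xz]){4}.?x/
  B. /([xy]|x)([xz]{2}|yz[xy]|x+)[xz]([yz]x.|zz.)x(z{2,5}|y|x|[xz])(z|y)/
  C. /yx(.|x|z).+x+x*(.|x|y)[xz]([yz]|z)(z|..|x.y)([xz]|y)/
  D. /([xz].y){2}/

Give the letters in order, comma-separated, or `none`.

A → no match — must end with 'x'
B → match
C → no match — must start with 'yx'
D → no match — must end with 'y'

B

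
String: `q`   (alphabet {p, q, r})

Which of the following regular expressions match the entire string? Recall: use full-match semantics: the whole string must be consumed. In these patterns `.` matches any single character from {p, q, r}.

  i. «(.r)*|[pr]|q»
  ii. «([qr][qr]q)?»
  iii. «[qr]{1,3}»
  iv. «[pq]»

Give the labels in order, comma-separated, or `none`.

i, iii, iv

i → match
ii → no match
iii → match
iv → match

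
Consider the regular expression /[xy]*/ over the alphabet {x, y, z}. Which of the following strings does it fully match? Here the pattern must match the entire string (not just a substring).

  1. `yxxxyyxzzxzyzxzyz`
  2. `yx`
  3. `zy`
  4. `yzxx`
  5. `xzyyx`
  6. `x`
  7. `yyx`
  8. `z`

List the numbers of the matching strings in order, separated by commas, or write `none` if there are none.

1 → no match
2 → match
3 → no match
4 → no match
5 → no match
6 → match
7 → match
8 → no match

2, 6, 7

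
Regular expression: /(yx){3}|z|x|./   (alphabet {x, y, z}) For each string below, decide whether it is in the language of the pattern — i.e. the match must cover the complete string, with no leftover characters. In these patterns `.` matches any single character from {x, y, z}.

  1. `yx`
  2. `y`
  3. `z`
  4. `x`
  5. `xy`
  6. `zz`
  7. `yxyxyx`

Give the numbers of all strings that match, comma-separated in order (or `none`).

2, 3, 4, 7

1 → no match
2 → match
3 → match
4 → match
5 → no match
6 → no match
7 → match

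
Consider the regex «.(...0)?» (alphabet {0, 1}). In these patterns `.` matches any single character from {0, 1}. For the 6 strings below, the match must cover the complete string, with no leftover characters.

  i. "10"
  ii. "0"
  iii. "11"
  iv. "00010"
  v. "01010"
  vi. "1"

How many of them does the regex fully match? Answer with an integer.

i. "10" → no match
ii. "0" → match
iii. "11" → no match
iv. "00010" → match
v. "01010" → match
vi. "1" → match
Total matched: 4

4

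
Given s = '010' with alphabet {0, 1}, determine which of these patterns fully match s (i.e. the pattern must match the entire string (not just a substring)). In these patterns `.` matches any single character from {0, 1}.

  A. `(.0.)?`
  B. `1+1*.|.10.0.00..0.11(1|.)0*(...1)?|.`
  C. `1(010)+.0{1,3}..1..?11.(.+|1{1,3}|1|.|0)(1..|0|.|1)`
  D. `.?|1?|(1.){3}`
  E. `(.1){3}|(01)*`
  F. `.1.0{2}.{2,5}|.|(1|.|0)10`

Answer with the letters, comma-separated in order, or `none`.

A → no match
B → no match
C → no match — must start with '1010'
D → no match
E → no match
F → match

F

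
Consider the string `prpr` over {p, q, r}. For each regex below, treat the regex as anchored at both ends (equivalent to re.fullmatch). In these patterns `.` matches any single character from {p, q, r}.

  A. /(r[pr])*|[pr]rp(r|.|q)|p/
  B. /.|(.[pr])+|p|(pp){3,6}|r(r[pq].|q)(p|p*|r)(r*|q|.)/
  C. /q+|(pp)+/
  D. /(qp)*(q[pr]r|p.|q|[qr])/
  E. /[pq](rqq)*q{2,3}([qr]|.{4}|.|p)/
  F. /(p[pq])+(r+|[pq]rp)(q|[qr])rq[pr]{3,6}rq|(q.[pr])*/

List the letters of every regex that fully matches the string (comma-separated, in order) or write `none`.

A, B

A → match
B → match
C → no match
D → no match
E → no match
F → no match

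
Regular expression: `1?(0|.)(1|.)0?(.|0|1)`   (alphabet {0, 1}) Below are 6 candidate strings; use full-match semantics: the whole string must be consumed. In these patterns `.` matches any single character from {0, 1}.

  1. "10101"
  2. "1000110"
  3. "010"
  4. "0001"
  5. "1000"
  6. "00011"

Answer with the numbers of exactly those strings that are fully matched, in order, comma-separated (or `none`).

1 → match
2 → no match
3 → match
4 → match
5 → match
6 → no match

1, 3, 4, 5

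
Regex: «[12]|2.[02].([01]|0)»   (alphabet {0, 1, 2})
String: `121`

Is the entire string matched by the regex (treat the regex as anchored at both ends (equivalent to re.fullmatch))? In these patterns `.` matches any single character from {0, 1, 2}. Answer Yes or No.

No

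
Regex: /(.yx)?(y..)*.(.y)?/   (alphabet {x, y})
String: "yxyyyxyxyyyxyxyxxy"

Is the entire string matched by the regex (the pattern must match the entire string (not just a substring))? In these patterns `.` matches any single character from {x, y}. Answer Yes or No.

Yes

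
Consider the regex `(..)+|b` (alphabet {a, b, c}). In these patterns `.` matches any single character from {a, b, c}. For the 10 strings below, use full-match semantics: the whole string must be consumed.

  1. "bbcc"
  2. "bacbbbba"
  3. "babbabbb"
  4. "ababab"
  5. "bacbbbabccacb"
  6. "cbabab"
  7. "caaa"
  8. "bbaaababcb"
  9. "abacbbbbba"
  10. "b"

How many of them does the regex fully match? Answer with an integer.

1 → match
2 → match
3 → match
4 → match
5 → no match
6 → match
7 → match
8 → match
9 → match
10 → match
Total matched: 9

9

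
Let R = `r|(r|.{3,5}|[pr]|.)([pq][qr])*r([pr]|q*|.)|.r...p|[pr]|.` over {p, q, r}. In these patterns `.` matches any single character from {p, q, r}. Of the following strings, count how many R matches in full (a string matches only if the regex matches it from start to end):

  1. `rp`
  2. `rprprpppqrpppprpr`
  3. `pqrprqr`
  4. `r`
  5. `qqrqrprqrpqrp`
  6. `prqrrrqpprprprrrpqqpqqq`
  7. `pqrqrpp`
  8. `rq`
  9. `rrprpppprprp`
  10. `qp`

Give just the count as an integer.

2

1 → no match
2 → no match
3 → no match
4 → match
5 → match
6 → no match
7 → no match
8 → no match
9 → no match
10 → no match
Total matched: 2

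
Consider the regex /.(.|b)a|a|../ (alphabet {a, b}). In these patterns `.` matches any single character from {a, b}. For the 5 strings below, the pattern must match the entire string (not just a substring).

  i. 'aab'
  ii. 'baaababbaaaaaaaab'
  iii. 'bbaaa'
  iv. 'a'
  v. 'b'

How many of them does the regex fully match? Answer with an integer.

1

i. 'aab' → no match
ii → no match
iii. 'bbaaa' → no match
iv. 'a' → match
v. 'b' → no match
Total matched: 1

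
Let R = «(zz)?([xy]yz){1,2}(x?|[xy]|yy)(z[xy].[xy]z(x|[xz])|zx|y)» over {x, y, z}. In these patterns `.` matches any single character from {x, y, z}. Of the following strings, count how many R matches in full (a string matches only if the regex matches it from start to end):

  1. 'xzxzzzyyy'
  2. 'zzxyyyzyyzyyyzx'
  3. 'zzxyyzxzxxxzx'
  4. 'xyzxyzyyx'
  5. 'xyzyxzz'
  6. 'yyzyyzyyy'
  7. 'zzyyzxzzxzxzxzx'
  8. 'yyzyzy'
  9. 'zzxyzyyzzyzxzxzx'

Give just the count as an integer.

1

1 → no match
2 → no match
3 → no match
4 → no match
5 → no match
6 → match
7 → no match
8 → no match
9 → no match
Total matched: 1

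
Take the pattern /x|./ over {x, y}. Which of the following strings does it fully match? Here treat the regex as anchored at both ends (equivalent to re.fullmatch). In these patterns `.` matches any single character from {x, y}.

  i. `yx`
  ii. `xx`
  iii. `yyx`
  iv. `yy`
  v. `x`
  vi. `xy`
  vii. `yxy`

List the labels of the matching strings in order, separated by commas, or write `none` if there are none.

v

i → no match
ii → no match
iii → no match
iv → no match
v → match
vi → no match
vii → no match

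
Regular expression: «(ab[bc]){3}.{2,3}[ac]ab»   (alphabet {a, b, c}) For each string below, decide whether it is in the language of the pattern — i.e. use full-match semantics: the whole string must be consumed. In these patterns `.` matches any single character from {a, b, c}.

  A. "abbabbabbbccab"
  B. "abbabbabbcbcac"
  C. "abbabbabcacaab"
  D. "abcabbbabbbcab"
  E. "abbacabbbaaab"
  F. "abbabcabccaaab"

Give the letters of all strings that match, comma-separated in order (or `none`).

A, C, F

A → match
B → no match — must end with "ab"
C → match
D → no match
E → no match
F → match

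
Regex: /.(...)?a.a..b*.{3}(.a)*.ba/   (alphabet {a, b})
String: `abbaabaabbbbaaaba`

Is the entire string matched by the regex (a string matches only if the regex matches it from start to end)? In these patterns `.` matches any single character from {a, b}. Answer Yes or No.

Yes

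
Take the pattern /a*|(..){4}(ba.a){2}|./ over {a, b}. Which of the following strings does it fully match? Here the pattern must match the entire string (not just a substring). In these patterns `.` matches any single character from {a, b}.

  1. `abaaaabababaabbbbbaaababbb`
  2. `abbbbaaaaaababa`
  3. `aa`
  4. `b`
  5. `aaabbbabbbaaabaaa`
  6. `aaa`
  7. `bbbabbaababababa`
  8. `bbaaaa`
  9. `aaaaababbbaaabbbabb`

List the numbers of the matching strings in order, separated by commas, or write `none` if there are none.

3, 4, 6, 7

1 → no match
2 → no match
3 → match
4 → match
5 → no match
6 → match
7 → match
8 → no match
9 → no match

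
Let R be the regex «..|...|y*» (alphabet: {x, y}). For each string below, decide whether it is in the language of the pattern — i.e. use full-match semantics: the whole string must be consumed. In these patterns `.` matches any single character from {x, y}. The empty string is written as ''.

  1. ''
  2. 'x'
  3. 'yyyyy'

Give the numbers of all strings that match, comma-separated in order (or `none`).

1, 3

1 → match
2 → no match
3 → match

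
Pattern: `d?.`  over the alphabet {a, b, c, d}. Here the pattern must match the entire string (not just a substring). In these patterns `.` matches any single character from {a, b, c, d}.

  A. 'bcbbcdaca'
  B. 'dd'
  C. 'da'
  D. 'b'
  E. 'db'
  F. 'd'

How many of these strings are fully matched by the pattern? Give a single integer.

A → no match
B → match
C → match
D → match
E → match
F → match
Total matched: 5

5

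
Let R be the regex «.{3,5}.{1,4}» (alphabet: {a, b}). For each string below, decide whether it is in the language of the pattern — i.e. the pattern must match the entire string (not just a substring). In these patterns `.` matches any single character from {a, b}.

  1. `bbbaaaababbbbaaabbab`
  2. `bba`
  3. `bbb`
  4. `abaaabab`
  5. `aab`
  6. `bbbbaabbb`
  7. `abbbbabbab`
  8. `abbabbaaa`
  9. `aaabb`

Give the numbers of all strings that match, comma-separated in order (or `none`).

4, 6, 8, 9

1 → no match
2 → no match
3 → no match
4 → match
5 → no match
6 → match
7 → no match
8 → match
9 → match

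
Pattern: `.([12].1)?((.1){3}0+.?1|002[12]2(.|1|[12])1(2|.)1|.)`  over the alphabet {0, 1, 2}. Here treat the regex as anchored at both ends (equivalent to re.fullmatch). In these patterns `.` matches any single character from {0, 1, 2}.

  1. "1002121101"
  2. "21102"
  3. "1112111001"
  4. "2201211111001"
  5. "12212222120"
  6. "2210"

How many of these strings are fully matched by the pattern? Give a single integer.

1. "1002121101" → match
2. "21102" → no match
3. "1112111001" → match
4 → match
5. "12212222120" → no match
6. "2210" → no match
Total matched: 3

3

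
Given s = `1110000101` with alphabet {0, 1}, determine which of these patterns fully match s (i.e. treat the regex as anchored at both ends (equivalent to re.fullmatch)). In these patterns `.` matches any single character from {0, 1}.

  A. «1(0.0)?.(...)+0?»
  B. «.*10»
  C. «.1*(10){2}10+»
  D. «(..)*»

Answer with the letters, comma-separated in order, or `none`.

D

A → no match
B → no match — must end with `10`
C → no match — must end with `0`
D → match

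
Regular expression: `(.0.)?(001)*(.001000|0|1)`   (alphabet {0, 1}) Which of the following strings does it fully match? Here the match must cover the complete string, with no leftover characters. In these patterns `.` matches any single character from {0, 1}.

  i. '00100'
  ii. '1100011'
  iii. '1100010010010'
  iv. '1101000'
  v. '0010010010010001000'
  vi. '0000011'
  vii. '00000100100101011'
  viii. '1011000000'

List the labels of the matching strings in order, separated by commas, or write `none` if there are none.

i → no match
ii → no match
iii → no match
iv → no match
v → match
vi → match
vii → no match
viii → no match

v, vi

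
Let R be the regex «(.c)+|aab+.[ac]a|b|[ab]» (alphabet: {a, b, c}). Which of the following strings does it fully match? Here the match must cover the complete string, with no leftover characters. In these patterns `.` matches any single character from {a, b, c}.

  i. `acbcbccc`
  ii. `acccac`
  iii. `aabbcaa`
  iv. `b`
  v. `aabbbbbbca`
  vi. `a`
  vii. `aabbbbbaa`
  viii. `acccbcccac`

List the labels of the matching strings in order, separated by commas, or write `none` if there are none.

i. `acbcbccc` → match
ii. `acccac` → match
iii. `aabbcaa` → match
iv. `b` → match
v. `aabbbbbbca` → match
vi. `a` → match
vii. `aabbbbbaa` → match
viii. `acccbcccac` → match

i, ii, iii, iv, v, vi, vii, viii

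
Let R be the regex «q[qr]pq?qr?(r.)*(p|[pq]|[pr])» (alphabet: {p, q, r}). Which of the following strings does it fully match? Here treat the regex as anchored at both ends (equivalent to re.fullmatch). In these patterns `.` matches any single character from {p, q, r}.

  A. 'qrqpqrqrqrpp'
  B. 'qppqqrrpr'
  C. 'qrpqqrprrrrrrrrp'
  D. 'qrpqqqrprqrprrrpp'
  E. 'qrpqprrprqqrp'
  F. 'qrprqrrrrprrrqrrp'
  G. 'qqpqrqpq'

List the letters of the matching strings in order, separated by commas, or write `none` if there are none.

C

A. 'qrqpqrqrqrpp' → no match
B. 'qppqqrrpr' → no match
C → match
D → no match
E → no match
F → no match
G. 'qqpqrqpq' → no match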